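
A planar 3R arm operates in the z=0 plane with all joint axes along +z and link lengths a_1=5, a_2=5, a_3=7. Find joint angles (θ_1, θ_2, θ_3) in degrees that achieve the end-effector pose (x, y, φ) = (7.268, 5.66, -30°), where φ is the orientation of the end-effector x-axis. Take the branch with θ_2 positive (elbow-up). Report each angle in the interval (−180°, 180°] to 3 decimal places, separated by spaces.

60.004 44.993 -134.997

wrist centre = target − a_3·(cos φ, sin φ) = (1.2058, 9.1600)
cos θ_2 = (85.3596−5²−5²)/(2·5·5) = 0.7072; θ_2 = 44.9931° (elbow-up)
β = atan2(9.1600,1.2058) = 82.5007°; ψ = atan2(3.5351,8.5360) = 22.4965°
θ_1 = β − ψ = 60.0042°
θ_3 = φ − θ_1 − θ_2 = -134.9972° (wrapped to (-180°,180°])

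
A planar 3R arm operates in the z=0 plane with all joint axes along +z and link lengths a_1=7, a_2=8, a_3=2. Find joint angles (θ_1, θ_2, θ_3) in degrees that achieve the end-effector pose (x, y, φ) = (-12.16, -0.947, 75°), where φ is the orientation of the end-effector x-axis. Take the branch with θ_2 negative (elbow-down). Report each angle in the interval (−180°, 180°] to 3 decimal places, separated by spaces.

-135.005 -59.994 -90.001

wrist centre = target − a_3·(cos φ, sin φ) = (-12.6776, -2.8789)
cos θ_2 = (169.0103−7²−8²)/(2·7·8) = 0.5001; θ_2 = -59.9939° (elbow-down)
β = atan2(-2.8789,-12.6776) = -167.2062°; ψ = atan2(-6.9278,11.0007) = -32.2009°
θ_1 = β − ψ = -135.0053°
θ_3 = φ − θ_1 − θ_2 = -90.0008° (wrapped to (-180°,180°])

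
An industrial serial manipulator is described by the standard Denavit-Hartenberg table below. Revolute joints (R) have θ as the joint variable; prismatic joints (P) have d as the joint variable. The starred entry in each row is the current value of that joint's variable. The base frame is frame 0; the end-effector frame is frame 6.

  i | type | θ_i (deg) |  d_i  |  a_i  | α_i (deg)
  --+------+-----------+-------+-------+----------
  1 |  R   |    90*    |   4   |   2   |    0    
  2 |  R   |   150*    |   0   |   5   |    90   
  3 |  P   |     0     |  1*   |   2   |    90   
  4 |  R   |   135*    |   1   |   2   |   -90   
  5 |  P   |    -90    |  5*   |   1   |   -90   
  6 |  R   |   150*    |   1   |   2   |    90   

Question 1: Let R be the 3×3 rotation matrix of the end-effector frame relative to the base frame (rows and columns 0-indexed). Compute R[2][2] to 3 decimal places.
-0.500

End-effector z-axis (col 2 of R) = (-0.8365,-0.2241,-0.5000)
R[2][2] = -0.5000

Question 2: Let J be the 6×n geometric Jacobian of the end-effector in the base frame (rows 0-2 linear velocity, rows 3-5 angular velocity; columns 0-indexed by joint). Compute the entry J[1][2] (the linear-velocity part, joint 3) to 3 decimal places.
0.500

prismatic axis z_2 = (-0.8660,0.5000,0.0000)
J_v[:, 2] = z_2; J_ω[:, 2] = (0,0,0)
entry J[1][2] = 0.5000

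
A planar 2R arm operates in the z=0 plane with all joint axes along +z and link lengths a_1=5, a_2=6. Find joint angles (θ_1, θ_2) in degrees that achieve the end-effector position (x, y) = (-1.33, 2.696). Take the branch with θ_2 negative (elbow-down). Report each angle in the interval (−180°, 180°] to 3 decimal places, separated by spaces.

-149.998 -150.002

cos θ_2 = (9.0373−5²−6²)/(2·5·6) = -0.8660; θ_2 = -150.0022° (elbow-down)
β = atan2(2.6960,-1.3300) = 116.2582°; ψ = atan2(-2.9998,-0.1963) = -93.7434°
θ_1 = β − ψ = 210.0016°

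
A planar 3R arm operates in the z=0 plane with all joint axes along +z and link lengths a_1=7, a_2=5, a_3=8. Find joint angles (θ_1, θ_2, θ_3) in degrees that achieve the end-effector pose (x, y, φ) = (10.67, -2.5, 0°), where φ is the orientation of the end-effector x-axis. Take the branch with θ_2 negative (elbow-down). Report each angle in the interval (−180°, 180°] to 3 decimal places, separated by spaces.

0.002 -149.999 149.997

wrist centre = target − a_3·(cos φ, sin φ) = (2.6700, -2.5000)
cos θ_2 = (13.3789−7²−5²)/(2·7·5) = -0.8660; θ_2 = -149.9989° (elbow-down)
β = atan2(-2.5000,2.6700) = -43.1167°; ψ = atan2(-2.5001,2.6699) = -43.1185°
θ_1 = β − ψ = 0.0018°
θ_3 = φ − θ_1 − θ_2 = 149.9971° (wrapped to (-180°,180°])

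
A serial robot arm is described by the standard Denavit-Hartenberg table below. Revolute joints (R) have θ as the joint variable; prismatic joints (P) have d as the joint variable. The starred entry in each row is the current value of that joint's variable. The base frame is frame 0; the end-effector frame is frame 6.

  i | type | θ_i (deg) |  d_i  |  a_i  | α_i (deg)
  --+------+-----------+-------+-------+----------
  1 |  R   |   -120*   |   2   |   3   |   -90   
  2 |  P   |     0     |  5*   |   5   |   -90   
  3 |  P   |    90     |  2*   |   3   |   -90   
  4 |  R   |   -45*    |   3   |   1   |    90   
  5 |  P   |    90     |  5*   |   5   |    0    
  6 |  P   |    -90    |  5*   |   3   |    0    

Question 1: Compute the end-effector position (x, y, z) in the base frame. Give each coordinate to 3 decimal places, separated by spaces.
after link 1: o_1 = (-1.5000, -2.5981, 2.0000)
after link 2: o_2 = (0.3301, -9.4282, 2.0000)
after link 3: o_3 = (-2.2679, -7.9282, 0.0000)
after link 4: o_4 = (-1.3803, -4.9766, -0.7071)
after link 5: o_5 = (4.1815, -2.4142, -4.2426)
after link 6: o_6 = (5.4063, -3.1213, -9.8995)

5.406 -3.121 -9.899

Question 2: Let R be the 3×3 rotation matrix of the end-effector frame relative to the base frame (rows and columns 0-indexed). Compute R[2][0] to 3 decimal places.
End-effector x-axis (col 0 of R) = (-0.6124,0.3536,-0.7071)
R[2][0] = -0.7071

-0.707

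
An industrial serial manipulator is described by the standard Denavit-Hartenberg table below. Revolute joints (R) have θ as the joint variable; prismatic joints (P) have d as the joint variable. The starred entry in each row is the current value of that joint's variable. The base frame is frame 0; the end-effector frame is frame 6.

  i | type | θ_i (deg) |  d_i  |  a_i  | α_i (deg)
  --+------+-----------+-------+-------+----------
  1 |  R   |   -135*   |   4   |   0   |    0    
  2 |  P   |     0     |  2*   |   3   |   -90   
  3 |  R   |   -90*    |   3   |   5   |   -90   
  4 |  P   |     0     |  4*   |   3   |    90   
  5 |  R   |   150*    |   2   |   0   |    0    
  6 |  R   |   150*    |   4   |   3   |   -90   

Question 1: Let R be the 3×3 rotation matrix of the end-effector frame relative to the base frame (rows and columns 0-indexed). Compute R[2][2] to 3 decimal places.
0.866

End-effector z-axis (col 2 of R) = (-0.3536,-0.3536,0.8660)
R[2][2] = 0.8660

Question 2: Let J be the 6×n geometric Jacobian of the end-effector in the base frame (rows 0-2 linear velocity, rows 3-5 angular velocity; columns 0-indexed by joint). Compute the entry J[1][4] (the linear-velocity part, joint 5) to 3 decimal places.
-1.061

axis z_4 = (0.7071,-0.7071,0.0000); lever o_n−o_4 = (6.0798,-2.4055,1.5000)
cross product → J_v[:, 4] = (-1.0607,-1.0607,2.5981)
J_ω[:, 4] = z_4
entry J[1][4] = -1.0607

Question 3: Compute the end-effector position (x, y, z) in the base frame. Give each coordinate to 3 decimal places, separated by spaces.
after link 1: o_1 = (0.0000, 0.0000, 4.0000)
after link 2: o_2 = (-2.1213, -2.1213, 6.0000)
after link 3: o_3 = (0.0000, -4.2426, 11.0000)
after link 4: o_4 = (-2.8284, -7.0711, 14.0000)
after link 5: o_5 = (-1.4142, -8.4853, 14.0000)
after link 6: o_6 = (3.2513, -9.4766, 15.5000)

3.251 -9.477 15.500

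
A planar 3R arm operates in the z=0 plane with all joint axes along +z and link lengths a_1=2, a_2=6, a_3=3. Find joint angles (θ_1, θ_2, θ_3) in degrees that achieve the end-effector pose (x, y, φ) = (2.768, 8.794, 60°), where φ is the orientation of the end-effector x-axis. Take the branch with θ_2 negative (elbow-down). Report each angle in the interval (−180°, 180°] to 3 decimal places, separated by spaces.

150.005 -90.006 0.002

wrist centre = target − a_3·(cos φ, sin φ) = (1.2680, 6.1959)
cos θ_2 = (39.9973−2²−6²)/(2·2·6) = -0.0001; θ_2 = -90.0065° (elbow-down)
β = atan2(6.1959,1.2680) = 78.4341°; ψ = atan2(-6.0000,1.9993) = -71.5709°
θ_1 = β − ψ = 150.0049°
θ_3 = φ − θ_1 − θ_2 = 0.0015° (wrapped to (-180°,180°])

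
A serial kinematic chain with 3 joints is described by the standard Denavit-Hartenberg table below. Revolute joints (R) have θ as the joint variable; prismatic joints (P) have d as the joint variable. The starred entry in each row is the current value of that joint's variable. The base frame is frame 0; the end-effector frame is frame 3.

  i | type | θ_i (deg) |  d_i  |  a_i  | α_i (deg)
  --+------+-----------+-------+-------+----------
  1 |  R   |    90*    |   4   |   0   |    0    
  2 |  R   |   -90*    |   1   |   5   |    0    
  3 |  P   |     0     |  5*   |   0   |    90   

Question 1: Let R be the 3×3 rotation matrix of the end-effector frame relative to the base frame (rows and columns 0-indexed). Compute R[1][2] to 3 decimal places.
End-effector z-axis (col 2 of R) = (0.0000,-1.0000,0.0000)
R[1][2] = -1.0000

-1.000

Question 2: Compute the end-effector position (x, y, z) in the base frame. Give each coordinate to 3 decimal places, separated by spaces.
5.000 0.000 10.000

after link 1: o_1 = (0.0000, 0.0000, 4.0000)
after link 2: o_2 = (5.0000, 0.0000, 5.0000)
after link 3: o_3 = (5.0000, 0.0000, 10.0000)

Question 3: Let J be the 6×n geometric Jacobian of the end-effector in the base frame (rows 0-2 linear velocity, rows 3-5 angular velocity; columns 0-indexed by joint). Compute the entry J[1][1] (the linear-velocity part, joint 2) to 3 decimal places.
axis z_1 = (0.0000,0.0000,1.0000); lever o_n−o_1 = (5.0000,0.0000,6.0000)
cross product → J_v[:, 1] = (0.0000,5.0000,0.0000)
J_ω[:, 1] = z_1
entry J[1][1] = 5.0000

5.000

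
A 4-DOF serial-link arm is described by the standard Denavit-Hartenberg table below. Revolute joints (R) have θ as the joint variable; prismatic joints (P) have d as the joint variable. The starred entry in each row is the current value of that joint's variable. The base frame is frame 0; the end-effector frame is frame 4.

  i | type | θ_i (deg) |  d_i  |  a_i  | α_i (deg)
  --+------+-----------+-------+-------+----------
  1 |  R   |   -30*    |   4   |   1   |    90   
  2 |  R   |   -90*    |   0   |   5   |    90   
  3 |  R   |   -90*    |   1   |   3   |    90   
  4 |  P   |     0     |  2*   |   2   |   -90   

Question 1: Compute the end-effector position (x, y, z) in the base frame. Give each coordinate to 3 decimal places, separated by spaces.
after link 1: o_1 = (0.8660, -0.5000, 4.0000)
after link 2: o_2 = (0.8660, -0.5000, -1.0000)
after link 3: o_3 = (1.5000, 2.5981, -1.0000)
after link 4: o_4 = (2.5000, 4.3301, 1.0000)

2.500 4.330 1.000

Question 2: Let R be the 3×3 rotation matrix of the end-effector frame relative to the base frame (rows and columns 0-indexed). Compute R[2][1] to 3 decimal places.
-1.000

End-effector y-axis (col 1 of R) = (-0.0000,-0.0000,-1.0000)
R[2][1] = -1.0000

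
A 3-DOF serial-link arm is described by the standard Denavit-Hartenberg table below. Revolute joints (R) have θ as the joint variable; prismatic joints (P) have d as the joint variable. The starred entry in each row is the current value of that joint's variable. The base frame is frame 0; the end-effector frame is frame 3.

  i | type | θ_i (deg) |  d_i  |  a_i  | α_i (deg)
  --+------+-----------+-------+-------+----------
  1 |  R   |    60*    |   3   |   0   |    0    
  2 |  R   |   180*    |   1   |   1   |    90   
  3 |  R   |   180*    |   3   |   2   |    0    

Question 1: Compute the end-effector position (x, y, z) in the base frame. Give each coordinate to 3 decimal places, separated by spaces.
-2.098 2.366 4.000

after link 1: o_1 = (0.0000, 0.0000, 3.0000)
after link 2: o_2 = (-0.5000, -0.8660, 4.0000)
after link 3: o_3 = (-2.0981, 2.3660, 4.0000)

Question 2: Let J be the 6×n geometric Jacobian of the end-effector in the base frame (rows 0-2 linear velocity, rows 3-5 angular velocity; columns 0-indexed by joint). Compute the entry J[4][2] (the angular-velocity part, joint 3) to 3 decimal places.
axis z_2 = (-0.8660,0.5000,0.0000); lever o_n−o_2 = (-1.5981,3.2321,0.0000)
cross product → J_v[:, 2] = (-0.0000,-0.0000,-2.0000)
J_ω[:, 2] = z_2
entry J[4][2] = 0.5000

0.500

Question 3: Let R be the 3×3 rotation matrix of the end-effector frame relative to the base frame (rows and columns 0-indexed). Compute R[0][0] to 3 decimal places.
0.500

End-effector x-axis (col 0 of R) = (0.5000,0.8660,0.0000)
R[0][0] = 0.5000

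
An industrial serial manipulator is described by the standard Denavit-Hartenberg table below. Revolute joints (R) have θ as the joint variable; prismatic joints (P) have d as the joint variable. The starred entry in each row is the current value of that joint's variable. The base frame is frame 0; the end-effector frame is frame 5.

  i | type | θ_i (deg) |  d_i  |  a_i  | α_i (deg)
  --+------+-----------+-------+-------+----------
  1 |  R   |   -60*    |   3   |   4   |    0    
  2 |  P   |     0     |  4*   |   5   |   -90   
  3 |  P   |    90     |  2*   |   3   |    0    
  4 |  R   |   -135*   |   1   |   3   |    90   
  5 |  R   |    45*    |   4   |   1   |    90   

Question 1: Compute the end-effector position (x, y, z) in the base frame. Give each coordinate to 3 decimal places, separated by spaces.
7.607 -5.761 9.450

after link 1: o_1 = (2.0000, -3.4641, 3.0000)
after link 2: o_2 = (4.5000, -7.7942, 7.0000)
after link 3: o_3 = (6.2321, -6.7942, 4.0000)
after link 4: o_4 = (8.1587, -8.1313, 6.1213)
after link 5: o_5 = (7.6069, -5.7613, 9.4497)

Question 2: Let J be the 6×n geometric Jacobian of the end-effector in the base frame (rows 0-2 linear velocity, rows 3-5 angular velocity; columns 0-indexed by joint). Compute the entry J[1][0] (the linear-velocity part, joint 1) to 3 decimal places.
axis z_0 = ẑ; lever o_n−o_0 = (7.6069,-5.7613,9.4497)
cross product → J_v[:, 0] = (5.7613,7.6069,-0.0000)
J_ω[:, 0] = z_0
entry J[1][0] = 7.6069

7.607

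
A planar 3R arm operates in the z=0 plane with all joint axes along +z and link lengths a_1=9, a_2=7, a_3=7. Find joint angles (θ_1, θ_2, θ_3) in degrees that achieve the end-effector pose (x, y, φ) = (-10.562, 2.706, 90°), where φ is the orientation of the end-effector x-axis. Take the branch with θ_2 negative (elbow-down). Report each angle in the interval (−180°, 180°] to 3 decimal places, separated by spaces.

wrist centre = target − a_3·(cos φ, sin φ) = (-10.5620, -4.2940)
cos θ_2 = (129.9943−9²−7²)/(2·9·7) = -0.0000; θ_2 = -90.0026° (elbow-down)
β = atan2(-4.2940,-10.5620) = -157.8757°; ψ = atan2(-7.0000,8.9997) = -37.8760°
θ_1 = β − ψ = -119.9997°
θ_3 = φ − θ_1 − θ_2 = -59.9977° (wrapped to (-180°,180°])

-120.000 -90.003 -59.998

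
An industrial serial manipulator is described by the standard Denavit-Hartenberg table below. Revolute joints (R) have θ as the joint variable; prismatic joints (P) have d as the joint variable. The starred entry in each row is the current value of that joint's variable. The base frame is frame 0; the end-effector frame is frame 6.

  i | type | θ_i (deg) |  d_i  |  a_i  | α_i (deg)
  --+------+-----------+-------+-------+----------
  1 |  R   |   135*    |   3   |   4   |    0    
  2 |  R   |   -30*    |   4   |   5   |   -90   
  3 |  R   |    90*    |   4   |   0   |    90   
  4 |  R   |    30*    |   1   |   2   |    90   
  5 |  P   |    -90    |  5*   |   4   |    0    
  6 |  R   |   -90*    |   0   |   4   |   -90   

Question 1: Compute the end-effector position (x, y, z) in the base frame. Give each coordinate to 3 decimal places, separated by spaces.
after link 1: o_1 = (-2.8284, 2.8284, 3.0000)
after link 2: o_2 = (-4.1225, 7.6581, 7.0000)
after link 3: o_3 = (-7.9862, 6.6228, 7.0000)
after link 4: o_4 = (-9.2110, 7.3299, 5.2679)
after link 5: o_5 = (-3.9931, 4.5869, 2.7679)
after link 6: o_6 = (-2.0613, 5.1045, 6.2321)

-2.061 5.105 6.232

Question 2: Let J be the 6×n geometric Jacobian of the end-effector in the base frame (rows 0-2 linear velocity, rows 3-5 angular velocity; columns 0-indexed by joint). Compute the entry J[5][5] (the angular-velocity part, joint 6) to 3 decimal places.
axis z_5 = (0.8365,0.2241,-0.5000); lever o_n−o_5 = (1.9319,0.5176,3.4641)
cross product → J_v[:, 5] = (1.0353,-3.8637,-0.0000)
J_ω[:, 5] = z_5
entry J[5][5] = -0.5000

-0.500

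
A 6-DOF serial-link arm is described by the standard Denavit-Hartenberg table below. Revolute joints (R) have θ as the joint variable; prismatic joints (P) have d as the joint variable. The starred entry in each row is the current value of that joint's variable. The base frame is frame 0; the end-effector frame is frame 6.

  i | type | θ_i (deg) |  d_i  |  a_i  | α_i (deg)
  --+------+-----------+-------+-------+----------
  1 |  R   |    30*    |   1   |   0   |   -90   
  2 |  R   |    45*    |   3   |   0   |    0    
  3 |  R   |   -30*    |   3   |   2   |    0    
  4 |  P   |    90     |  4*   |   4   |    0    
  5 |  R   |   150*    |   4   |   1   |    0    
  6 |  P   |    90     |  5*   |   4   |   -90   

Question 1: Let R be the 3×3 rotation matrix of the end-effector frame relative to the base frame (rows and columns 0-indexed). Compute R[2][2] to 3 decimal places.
End-effector z-axis (col 2 of R) = (0.2241,0.1294,-0.9659)
R[2][2] = -0.9659

-0.966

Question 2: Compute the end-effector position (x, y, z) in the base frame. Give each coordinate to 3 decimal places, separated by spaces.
-5.602 18.705 -1.380

after link 1: o_1 = (0.0000, 0.0000, 1.0000)
after link 2: o_2 = (-1.5000, 2.5981, 1.0000)
after link 3: o_3 = (-1.3270, 6.1621, 0.4824)
after link 4: o_4 = (-4.2235, 9.1085, -3.3813)
after link 5: o_5 = (-6.4477, 12.4432, -2.4154)
after link 6: o_6 = (-5.6016, 18.7052, -1.3801)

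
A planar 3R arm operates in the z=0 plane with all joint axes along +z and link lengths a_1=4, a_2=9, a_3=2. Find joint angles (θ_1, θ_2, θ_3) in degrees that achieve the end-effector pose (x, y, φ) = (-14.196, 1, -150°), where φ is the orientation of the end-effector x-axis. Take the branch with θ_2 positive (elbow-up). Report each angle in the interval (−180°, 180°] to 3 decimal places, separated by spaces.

149.996 30.006 29.998

wrist centre = target − a_3·(cos φ, sin φ) = (-12.4639, 2.0000)
cos θ_2 = (159.3500−4²−9²)/(2·4·9) = 0.8660; θ_2 = 30.0060° (elbow-up)
β = atan2(2.0000,-12.4639) = 170.8839°; ψ = atan2(4.5008,11.7938) = 20.8882°
θ_1 = β − ψ = 149.9956°
θ_3 = φ − θ_1 − θ_2 = 29.9983° (wrapped to (-180°,180°])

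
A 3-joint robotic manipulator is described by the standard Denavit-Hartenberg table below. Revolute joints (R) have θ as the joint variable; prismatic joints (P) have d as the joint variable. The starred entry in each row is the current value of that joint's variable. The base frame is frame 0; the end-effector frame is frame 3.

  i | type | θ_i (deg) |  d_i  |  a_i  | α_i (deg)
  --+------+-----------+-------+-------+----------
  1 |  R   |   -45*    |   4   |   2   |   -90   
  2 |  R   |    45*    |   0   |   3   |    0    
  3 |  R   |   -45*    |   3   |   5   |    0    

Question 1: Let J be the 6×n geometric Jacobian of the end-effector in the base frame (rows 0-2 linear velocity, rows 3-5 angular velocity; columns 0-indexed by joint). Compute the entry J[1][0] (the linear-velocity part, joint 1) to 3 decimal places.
axis z_0 = ẑ; lever o_n−o_0 = (8.5711,-4.3284,1.8787)
cross product → J_v[:, 0] = (4.3284,8.5711,-0.0000)
J_ω[:, 0] = z_0
entry J[1][0] = 8.5711

8.571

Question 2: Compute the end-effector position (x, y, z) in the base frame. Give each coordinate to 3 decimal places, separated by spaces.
after link 1: o_1 = (1.4142, -1.4142, 4.0000)
after link 2: o_2 = (2.9142, -2.9142, 1.8787)
after link 3: o_3 = (8.5711, -4.3284, 1.8787)

8.571 -4.328 1.879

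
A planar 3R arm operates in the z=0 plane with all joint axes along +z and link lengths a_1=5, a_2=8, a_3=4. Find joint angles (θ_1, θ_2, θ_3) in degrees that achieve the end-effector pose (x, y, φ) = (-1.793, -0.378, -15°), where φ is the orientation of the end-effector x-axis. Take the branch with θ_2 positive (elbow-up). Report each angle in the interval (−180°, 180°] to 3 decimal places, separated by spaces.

wrist centre = target − a_3·(cos φ, sin φ) = (-5.6567, 0.6573)
cos θ_2 = (32.4303−5²−8²)/(2·5·8) = -0.7071; θ_2 = 135.0012° (elbow-up)
β = atan2(0.6573,-5.6567) = 173.3723°; ψ = atan2(5.6567,-0.6570) = 96.6246°
θ_1 = β − ψ = 76.7477°
θ_3 = φ − θ_1 − θ_2 = 133.2512° (wrapped to (-180°,180°])

76.748 135.001 133.251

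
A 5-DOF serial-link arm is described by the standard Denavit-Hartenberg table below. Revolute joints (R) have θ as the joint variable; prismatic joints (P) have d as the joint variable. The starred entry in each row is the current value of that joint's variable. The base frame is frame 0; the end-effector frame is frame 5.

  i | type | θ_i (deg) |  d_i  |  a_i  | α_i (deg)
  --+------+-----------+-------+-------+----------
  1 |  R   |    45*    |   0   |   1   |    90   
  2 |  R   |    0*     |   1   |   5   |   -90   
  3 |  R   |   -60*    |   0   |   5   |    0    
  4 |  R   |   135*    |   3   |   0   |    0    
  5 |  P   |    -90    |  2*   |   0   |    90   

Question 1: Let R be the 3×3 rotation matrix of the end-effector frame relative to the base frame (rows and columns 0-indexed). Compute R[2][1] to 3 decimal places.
End-effector y-axis (col 1 of R) = (-0.0000,0.0000,1.0000)
R[2][1] = 1.0000

1.000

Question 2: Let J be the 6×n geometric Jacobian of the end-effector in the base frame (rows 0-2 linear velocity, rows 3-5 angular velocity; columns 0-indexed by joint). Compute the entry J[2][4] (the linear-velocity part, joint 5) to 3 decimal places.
prismatic axis z_4 = (0.0000,0.0000,1.0000)
J_v[:, 4] = z_4; J_ω[:, 4] = (0,0,0)
entry J[2][4] = 1.0000

1.000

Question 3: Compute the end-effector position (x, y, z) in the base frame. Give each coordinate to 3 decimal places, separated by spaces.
9.779 2.241 5.000

after link 1: o_1 = (0.7071, 0.7071, 0.0000)
after link 2: o_2 = (4.9497, 3.5355, 0.0000)
after link 3: o_3 = (9.7794, 2.2414, 0.0000)
after link 4: o_4 = (9.7794, 2.2414, 3.0000)
after link 5: o_5 = (9.7794, 2.2414, 5.0000)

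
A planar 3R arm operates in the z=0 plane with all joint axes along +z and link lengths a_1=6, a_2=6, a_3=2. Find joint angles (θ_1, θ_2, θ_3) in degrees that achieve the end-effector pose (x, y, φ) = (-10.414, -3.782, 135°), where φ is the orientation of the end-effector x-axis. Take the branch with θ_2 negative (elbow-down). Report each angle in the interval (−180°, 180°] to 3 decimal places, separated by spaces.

wrist centre = target − a_3·(cos φ, sin φ) = (-8.9998, -5.1962)
cos θ_2 = (107.9968−6²−6²)/(2·6·6) = 0.5000; θ_2 = -60.0029° (elbow-down)
β = atan2(-5.1962,-8.9998) = -149.9991°; ψ = atan2(-5.1963,8.9997) = -30.0015°
θ_1 = β − ψ = -119.9976°
θ_3 = φ − θ_1 − θ_2 = -44.9994° (wrapped to (-180°,180°])

-119.998 -60.003 -44.999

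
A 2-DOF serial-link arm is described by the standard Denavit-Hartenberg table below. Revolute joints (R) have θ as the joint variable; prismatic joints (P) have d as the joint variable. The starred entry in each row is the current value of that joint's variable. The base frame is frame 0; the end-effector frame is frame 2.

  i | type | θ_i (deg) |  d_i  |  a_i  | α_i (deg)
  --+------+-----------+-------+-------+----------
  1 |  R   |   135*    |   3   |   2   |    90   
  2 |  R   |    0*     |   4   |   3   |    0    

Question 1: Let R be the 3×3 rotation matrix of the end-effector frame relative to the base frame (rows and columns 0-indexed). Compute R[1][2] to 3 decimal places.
0.707

End-effector z-axis (col 2 of R) = (0.7071,0.7071,0.0000)
R[1][2] = 0.7071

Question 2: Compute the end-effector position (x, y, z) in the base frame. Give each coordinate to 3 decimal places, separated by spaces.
-0.707 6.364 3.000

after link 1: o_1 = (-1.4142, 1.4142, 3.0000)
after link 2: o_2 = (-0.7071, 6.3640, 3.0000)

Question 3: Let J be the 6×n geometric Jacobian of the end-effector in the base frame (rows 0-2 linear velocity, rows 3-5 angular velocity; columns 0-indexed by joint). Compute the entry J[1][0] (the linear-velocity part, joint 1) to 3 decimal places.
-0.707

axis z_0 = ẑ; lever o_n−o_0 = (-0.7071,6.3640,3.0000)
cross product → J_v[:, 0] = (-6.3640,-0.7071,0.0000)
J_ω[:, 0] = z_0
entry J[1][0] = -0.7071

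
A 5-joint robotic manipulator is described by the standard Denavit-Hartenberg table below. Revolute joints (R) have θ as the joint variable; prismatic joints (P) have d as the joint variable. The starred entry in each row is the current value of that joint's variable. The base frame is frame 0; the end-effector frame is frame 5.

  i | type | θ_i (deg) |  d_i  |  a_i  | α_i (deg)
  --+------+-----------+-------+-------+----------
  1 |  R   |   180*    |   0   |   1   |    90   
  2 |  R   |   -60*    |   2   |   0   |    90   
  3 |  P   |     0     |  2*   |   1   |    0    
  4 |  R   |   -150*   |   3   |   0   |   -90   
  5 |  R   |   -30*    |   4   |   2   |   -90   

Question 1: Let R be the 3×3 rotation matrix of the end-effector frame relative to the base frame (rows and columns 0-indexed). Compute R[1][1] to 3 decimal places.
End-effector y-axis (col 1 of R) = (0.2500,0.8660,0.4330)
R[1][1] = 0.8660

0.866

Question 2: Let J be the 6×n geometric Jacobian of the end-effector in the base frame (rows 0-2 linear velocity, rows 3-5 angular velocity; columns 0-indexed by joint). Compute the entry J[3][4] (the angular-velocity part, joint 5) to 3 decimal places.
-0.250

axis z_4 = (-0.2500,-0.8660,-0.4330); lever o_n−o_4 = (0.6160,-4.3301,-0.9330)
cross product → J_v[:, 4] = (-1.0670,-0.5000,1.6160)
J_ω[:, 4] = z_4
entry J[3][4] = -0.2500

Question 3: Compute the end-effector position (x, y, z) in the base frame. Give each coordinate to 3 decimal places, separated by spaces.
3.446 -2.330 -4.299

after link 1: o_1 = (-1.0000, 0.0000, 0.0000)
after link 2: o_2 = (-1.0000, 2.0000, 0.0000)
after link 3: o_3 = (0.2321, 2.0000, -1.8660)
after link 4: o_4 = (2.8301, 2.0000, -3.3660)
after link 5: o_5 = (3.4462, -2.3301, -4.2990)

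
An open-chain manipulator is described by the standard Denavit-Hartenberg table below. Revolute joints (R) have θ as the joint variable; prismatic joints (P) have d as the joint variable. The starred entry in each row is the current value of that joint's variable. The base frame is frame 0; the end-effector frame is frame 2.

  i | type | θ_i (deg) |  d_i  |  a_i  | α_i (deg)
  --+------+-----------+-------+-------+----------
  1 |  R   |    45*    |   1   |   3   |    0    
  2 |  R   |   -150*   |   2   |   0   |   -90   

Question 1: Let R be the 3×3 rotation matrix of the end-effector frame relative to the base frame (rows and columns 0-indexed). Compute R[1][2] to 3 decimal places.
End-effector z-axis (col 2 of R) = (0.9659,-0.2588,0.0000)
R[1][2] = -0.2588

-0.259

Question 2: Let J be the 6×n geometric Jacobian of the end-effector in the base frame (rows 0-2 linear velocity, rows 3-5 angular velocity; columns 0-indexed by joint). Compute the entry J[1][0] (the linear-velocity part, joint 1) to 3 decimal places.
2.121

axis z_0 = ẑ; lever o_n−o_0 = (2.1213,2.1213,3.0000)
cross product → J_v[:, 0] = (-2.1213,2.1213,0.0000)
J_ω[:, 0] = z_0
entry J[1][0] = 2.1213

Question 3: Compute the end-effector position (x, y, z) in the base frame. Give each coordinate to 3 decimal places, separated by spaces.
after link 1: o_1 = (2.1213, 2.1213, 1.0000)
after link 2: o_2 = (2.1213, 2.1213, 3.0000)

2.121 2.121 3.000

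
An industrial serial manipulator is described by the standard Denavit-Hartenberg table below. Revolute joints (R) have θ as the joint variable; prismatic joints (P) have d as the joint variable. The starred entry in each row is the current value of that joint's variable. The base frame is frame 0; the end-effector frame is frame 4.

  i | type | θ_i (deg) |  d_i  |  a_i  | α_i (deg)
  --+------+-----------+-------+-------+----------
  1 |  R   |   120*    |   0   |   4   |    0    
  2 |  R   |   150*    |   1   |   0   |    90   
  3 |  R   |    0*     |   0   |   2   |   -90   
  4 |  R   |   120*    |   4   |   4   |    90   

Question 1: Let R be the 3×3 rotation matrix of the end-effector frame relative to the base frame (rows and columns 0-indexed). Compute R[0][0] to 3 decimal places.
End-effector x-axis (col 0 of R) = (0.8660,0.5000,0.0000)
R[0][0] = 0.8660

0.866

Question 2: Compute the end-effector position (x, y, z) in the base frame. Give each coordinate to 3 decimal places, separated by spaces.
after link 1: o_1 = (-2.0000, 3.4641, 0.0000)
after link 2: o_2 = (-2.0000, 3.4641, 1.0000)
after link 3: o_3 = (-2.0000, 1.4641, 1.0000)
after link 4: o_4 = (1.4641, 3.4641, 5.0000)

1.464 3.464 5.000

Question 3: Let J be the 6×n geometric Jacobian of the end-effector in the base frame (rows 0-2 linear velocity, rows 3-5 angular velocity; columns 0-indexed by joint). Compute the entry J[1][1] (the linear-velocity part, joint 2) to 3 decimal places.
3.464

axis z_1 = (0.0000,0.0000,1.0000); lever o_n−o_1 = (3.4641,-0.0000,5.0000)
cross product → J_v[:, 1] = (0.0000,3.4641,-0.0000)
J_ω[:, 1] = z_1
entry J[1][1] = 3.4641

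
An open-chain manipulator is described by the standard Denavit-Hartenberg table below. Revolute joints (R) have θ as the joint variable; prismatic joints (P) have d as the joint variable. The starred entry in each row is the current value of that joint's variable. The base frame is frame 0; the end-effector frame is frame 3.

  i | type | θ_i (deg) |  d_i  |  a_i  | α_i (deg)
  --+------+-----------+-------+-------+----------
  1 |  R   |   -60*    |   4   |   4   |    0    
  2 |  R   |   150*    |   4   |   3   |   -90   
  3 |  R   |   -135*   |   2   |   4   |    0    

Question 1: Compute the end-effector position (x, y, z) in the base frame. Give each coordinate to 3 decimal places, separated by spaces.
0.000 -3.293 10.828

after link 1: o_1 = (2.0000, -3.4641, 4.0000)
after link 2: o_2 = (2.0000, -0.4641, 8.0000)
after link 3: o_3 = (0.0000, -3.2925, 10.8284)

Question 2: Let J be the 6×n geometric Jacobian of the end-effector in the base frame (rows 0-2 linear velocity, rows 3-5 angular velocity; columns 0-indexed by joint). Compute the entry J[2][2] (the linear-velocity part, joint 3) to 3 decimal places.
2.828

axis z_2 = (-1.0000,-0.0000,0.0000); lever o_n−o_2 = (-2.0000,-2.8284,2.8284)
cross product → J_v[:, 2] = (-0.0000,2.8284,2.8284)
J_ω[:, 2] = z_2
entry J[2][2] = 2.8284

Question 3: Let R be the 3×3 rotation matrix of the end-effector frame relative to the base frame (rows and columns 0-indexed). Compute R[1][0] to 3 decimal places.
End-effector x-axis (col 0 of R) = (0.0000,-0.7071,0.7071)
R[1][0] = -0.7071

-0.707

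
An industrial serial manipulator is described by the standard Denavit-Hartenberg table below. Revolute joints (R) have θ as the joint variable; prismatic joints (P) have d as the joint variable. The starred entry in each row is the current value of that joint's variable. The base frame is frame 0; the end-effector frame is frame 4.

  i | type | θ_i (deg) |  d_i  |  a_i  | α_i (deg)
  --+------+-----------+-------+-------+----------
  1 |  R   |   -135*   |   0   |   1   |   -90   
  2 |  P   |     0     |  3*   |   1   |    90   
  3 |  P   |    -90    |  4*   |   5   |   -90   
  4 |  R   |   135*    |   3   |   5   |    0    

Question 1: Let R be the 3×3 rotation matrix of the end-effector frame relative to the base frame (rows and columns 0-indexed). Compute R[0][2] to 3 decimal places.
-0.707

End-effector z-axis (col 2 of R) = (-0.7071,-0.7071,0.0000)
R[0][2] = -0.7071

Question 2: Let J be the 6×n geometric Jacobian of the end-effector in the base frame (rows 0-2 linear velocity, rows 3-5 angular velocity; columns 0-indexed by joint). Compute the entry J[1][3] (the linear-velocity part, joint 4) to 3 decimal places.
-2.500

axis z_3 = (-0.7071,-0.7071,0.0000); lever o_n−o_3 = (0.3787,-4.6213,-3.5355)
cross product → J_v[:, 3] = (2.5000,-2.5000,3.5355)
J_ω[:, 3] = z_3
entry J[1][3] = -2.5000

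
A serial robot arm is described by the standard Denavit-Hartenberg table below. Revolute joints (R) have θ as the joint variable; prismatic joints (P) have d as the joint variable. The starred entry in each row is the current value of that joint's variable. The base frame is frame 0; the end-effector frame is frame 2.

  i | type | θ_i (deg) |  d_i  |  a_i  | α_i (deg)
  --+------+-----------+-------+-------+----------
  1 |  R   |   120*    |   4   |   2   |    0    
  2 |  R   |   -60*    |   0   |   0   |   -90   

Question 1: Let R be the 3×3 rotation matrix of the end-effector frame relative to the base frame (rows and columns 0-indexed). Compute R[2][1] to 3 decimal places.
-1.000

End-effector y-axis (col 1 of R) = (-0.0000,0.0000,-1.0000)
R[2][1] = -1.0000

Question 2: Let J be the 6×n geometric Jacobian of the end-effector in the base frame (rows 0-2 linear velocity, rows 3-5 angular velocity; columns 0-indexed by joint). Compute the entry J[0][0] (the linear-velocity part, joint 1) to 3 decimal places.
axis z_0 = ẑ; lever o_n−o_0 = (-1.0000,1.7321,4.0000)
cross product → J_v[:, 0] = (-1.7321,-1.0000,0.0000)
J_ω[:, 0] = z_0
entry J[0][0] = -1.7321

-1.732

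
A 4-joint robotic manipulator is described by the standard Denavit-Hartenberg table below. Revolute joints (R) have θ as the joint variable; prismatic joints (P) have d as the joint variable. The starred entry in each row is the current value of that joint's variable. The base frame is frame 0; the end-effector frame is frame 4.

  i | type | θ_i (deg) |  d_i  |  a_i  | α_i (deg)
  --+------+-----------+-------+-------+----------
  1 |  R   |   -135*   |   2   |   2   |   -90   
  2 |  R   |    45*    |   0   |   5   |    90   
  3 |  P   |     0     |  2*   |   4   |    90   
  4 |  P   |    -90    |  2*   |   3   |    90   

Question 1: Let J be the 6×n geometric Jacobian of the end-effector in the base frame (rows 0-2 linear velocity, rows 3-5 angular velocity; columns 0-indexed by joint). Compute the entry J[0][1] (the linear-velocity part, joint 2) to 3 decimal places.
5.000

axis z_1 = (0.7071,-0.7071,0.0000); lever o_n−o_1 = (-5.4142,-2.5858,-7.0711)
cross product → J_v[:, 1] = (5.0000,5.0000,-5.6569)
J_ω[:, 1] = z_1
entry J[0][1] = 5.0000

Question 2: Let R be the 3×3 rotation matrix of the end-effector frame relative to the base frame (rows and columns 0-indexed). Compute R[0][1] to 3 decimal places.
-0.707

End-effector y-axis (col 1 of R) = (-0.7071,0.7071,-0.0000)
R[0][1] = -0.7071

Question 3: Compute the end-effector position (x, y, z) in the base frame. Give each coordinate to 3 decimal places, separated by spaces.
after link 1: o_1 = (-1.4142, -1.4142, 2.0000)
after link 2: o_2 = (-3.9142, -3.9142, -1.5355)
after link 3: o_3 = (-6.9142, -6.9142, -2.9497)
after link 4: o_4 = (-6.8284, -4.0000, -5.0711)

-6.828 -4.000 -5.071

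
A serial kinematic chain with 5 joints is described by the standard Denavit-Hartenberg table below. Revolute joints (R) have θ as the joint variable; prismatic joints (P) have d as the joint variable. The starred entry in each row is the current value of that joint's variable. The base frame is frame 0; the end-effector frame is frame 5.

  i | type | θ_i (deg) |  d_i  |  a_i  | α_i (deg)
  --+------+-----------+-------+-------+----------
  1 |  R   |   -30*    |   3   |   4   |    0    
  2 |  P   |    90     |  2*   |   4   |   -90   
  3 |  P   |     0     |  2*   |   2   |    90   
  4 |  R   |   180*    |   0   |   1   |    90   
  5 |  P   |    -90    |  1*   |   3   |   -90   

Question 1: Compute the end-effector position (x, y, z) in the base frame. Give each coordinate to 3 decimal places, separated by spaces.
after link 1: o_1 = (3.4641, -2.0000, 3.0000)
after link 2: o_2 = (5.4641, 1.4641, 5.0000)
after link 3: o_3 = (4.7321, 4.1962, 5.0000)
after link 4: o_4 = (4.2321, 3.3301, 5.0000)
after link 5: o_5 = (3.3660, 3.8301, 2.0000)

3.366 3.830 2.000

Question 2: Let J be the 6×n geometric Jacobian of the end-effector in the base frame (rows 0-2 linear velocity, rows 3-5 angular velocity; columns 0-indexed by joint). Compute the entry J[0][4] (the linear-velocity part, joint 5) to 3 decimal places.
prismatic axis z_4 = (-0.8660,0.5000,0.0000)
J_v[:, 4] = z_4; J_ω[:, 4] = (0,0,0)
entry J[0][4] = -0.8660

-0.866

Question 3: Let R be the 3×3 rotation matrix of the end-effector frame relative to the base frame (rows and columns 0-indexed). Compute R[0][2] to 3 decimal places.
-0.500

End-effector z-axis (col 2 of R) = (-0.5000,-0.8660,0.0000)
R[0][2] = -0.5000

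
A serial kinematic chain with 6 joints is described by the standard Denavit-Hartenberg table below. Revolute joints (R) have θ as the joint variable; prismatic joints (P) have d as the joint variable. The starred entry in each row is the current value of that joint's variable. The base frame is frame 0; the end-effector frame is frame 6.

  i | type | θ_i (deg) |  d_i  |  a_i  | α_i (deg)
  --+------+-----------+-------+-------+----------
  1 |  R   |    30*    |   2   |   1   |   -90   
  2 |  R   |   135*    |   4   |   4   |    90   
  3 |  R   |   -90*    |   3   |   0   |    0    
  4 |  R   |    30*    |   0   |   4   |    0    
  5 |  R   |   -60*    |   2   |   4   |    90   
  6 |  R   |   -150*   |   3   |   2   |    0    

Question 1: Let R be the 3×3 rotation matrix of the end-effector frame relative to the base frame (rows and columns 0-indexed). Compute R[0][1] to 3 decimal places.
End-effector y-axis (col 1 of R) = (-0.1607,-0.5928,0.7891)
R[0][1] = -0.1607

-0.161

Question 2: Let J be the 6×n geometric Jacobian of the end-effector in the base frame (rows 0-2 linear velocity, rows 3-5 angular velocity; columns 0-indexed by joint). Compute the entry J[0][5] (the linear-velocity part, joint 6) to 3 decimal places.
axis z_5 = (0.2803,0.7392,0.6124); lever o_n−o_5 = (-1.0517,2.8569,1.9319)
cross product → J_v[:, 5] = (-0.3215,-1.1856,1.5783)
J_ω[:, 5] = z_5
entry J[0][5] = -0.3215

-0.321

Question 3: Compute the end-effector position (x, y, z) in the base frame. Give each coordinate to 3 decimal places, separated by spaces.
1.891 1.175 -2.432

after link 1: o_1 = (0.8660, 0.5000, 2.0000)
after link 2: o_2 = (-3.5835, 2.5499, -0.8284)
after link 3: o_3 = (-1.7463, 3.6105, -2.9497)
after link 4: o_4 = (-1.2390, -0.0966, -4.3640)
after link 5: o_5 = (2.9425, -1.6823, -4.3640)
after link 6: o_6 = (1.8908, 1.1746, -2.4321)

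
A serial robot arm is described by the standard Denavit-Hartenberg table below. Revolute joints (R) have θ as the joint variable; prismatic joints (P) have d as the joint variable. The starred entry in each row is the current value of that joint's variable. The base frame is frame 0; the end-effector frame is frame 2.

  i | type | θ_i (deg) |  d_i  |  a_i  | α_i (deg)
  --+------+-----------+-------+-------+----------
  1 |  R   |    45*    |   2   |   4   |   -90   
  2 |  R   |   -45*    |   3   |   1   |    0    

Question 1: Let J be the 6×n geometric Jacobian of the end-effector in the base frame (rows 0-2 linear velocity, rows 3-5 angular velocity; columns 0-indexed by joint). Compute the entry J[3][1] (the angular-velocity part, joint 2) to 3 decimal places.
-0.707

axis z_1 = (-0.7071,0.7071,0.0000); lever o_n−o_1 = (-1.6213,2.6213,0.7071)
cross product → J_v[:, 1] = (0.5000,0.5000,-0.7071)
J_ω[:, 1] = z_1
entry J[3][1] = -0.7071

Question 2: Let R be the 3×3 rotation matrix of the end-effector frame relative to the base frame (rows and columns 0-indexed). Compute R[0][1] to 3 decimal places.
End-effector y-axis (col 1 of R) = (0.5000,0.5000,-0.7071)
R[0][1] = 0.5000

0.500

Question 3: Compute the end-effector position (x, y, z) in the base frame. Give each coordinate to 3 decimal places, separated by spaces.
1.207 5.450 2.707

after link 1: o_1 = (2.8284, 2.8284, 2.0000)
after link 2: o_2 = (1.2071, 5.4497, 2.7071)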